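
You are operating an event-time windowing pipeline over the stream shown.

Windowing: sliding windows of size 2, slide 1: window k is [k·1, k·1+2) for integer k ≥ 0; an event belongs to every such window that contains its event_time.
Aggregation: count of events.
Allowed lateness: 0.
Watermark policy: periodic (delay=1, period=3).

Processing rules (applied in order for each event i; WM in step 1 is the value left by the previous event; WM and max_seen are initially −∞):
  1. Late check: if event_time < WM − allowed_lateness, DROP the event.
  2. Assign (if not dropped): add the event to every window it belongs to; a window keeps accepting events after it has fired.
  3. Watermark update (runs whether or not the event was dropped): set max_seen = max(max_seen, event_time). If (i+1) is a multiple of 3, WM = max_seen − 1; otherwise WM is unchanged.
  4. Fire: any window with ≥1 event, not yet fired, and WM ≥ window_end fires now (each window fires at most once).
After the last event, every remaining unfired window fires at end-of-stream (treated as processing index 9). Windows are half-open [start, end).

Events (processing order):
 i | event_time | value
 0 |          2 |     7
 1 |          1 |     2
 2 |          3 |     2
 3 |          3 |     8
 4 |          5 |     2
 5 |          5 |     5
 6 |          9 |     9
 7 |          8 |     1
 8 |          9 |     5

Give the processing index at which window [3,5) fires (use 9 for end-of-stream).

8

i=0 t=2 v=7: → [2,4),[1,3); WM=−∞
i=1 t=1 v=2: → [1,3),[0,2); WM=−∞
i=2 t=3 v=2: → [3,5),[2,4); WM=2; [0,2) fires=1
i=3 t=3 v=8: → [3,5),[2,4); WM=2
i=4 t=5 v=2: → [5,7),[4,6); WM=2
i=5 t=5 v=5: → [5,7),[4,6); WM=4; [1,3) fires=2 [2,4) fires=3
i=6 t=9 v=9: → [9,11),[8,10); WM=4
i=7 t=8 v=1: → [8,10),[7,9); WM=4
i=8 t=9 v=5: → [9,11),[8,10); WM=8; [3,5) fires=2 [4,6) fires=2 [5,7) fires=2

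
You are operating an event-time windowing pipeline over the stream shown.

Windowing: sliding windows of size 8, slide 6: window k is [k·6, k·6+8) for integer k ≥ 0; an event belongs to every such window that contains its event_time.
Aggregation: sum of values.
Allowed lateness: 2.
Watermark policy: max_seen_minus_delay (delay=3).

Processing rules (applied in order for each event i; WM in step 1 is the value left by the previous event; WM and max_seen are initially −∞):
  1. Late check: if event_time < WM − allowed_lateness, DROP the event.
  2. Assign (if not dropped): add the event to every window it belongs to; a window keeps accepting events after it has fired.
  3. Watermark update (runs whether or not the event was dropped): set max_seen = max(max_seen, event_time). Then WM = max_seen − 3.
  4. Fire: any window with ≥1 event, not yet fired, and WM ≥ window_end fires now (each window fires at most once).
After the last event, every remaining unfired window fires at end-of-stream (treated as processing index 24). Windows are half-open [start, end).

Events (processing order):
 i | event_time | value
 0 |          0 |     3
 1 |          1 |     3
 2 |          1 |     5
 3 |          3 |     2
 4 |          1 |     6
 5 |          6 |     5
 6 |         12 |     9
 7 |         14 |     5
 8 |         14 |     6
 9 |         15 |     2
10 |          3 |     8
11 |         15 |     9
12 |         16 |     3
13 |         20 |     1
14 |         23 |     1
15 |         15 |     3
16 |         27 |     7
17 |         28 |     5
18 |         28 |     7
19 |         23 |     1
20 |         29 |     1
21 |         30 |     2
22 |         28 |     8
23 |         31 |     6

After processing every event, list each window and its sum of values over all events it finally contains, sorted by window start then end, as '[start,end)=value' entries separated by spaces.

i=0 t=0 v=3: → [0,8); WM=-3
i=1 t=1 v=3: → [0,8); WM=-2
i=2 t=1 v=5: → [0,8); WM=-2
i=3 t=3 v=2: → [0,8); WM=0
i=4 t=1 v=6: → [0,8); WM=0
i=5 t=6 v=5: → [6,14),[0,8); WM=3
i=6 t=12 v=9: → [12,20),[6,14); WM=9; [0,8) fires=24
i=7 t=14 v=5: → [12,20); WM=11
i=8 t=14 v=6: → [12,20); WM=11
i=9 t=15 v=2: → [12,20); WM=12
i=10 t=3 v=8: DROP (t<12-2); WM=12
i=11 t=15 v=9: → [12,20); WM=12
i=12 t=16 v=3: → [12,20); WM=13
i=13 t=20 v=1: → [18,26); WM=17; [6,14) fires=14
i=14 t=23 v=1: → [18,26); WM=20; [12,20) fires=34
i=15 t=15 v=3: DROP (t<20-2); WM=20
i=16 t=27 v=7: → [24,32); WM=24
i=17 t=28 v=5: → [24,32); WM=25
i=18 t=28 v=7: → [24,32); WM=25
i=19 t=23 v=1: → [18,26); WM=25
i=20 t=29 v=1: → [24,32); WM=26; [18,26) fires=3
i=21 t=30 v=2: → [30,38),[24,32); WM=27
i=22 t=28 v=8: → [24,32); WM=27
i=23 t=31 v=6: → [30,38),[24,32); WM=28

[0,8)=24 [6,14)=14 [12,20)=34 [18,26)=3 [24,32)=36 [30,38)=8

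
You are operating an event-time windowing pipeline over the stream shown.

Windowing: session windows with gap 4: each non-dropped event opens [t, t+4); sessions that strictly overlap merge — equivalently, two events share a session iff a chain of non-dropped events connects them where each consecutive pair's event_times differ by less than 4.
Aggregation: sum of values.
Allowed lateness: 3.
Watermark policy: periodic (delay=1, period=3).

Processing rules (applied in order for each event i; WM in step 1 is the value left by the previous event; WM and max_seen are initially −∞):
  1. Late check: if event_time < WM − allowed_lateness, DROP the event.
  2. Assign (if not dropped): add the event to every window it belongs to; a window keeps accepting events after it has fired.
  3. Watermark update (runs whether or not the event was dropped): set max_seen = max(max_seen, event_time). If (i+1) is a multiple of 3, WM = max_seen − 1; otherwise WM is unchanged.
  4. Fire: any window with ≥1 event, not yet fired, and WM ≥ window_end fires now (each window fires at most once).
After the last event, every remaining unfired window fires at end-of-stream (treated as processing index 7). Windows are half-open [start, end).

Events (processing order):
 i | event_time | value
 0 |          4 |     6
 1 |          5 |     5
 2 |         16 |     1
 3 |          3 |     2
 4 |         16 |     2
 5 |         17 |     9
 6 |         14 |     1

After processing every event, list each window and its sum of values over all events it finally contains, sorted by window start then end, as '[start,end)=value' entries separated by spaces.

i=0 t=4 v=6: → [4,8); WM=−∞
i=1 t=5 v=5: → [4,9); WM=−∞
i=2 t=16 v=1: → [16,20); WM=15
i=3 t=3 v=2: DROP (t<15-3); WM=15
i=4 t=16 v=2: → [16,20); WM=15
i=5 t=17 v=9: → [16,21); WM=16
i=6 t=14 v=1: → [14,21); WM=16

[4,9)=11 [14,21)=13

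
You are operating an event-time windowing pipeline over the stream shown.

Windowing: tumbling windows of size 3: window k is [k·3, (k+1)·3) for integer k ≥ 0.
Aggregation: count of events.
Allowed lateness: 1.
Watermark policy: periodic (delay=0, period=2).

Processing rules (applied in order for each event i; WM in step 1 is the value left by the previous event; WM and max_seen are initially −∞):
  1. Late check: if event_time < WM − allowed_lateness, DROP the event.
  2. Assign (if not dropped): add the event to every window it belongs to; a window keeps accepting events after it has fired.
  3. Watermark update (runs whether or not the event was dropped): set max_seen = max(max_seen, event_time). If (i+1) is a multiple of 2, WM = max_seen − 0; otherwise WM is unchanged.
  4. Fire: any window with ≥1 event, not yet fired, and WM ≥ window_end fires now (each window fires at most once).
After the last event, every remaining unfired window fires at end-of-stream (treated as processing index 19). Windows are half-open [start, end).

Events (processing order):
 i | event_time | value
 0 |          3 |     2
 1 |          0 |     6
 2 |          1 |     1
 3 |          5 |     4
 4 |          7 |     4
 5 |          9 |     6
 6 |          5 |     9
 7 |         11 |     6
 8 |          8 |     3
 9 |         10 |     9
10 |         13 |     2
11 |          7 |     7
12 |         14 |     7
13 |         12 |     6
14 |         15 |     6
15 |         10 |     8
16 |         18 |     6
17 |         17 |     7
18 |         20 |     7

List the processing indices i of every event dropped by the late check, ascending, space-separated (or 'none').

2 6 8 11 15

i=0 t=3 v=2: → [3,6); WM=−∞
i=1 t=0 v=6: → [0,3); WM=3; [0,3) fires=1
i=2 t=1 v=1: DROP (t<3-1); WM=3
i=3 t=5 v=4: → [3,6); WM=5
i=4 t=7 v=4: → [6,9); WM=5
i=5 t=9 v=6: → [9,12); WM=9; [3,6) fires=2 [6,9) fires=1
i=6 t=5 v=9: DROP (t<9-1); WM=9
i=7 t=11 v=6: → [9,12); WM=11
i=8 t=8 v=3: DROP (t<11-1); WM=11
i=9 t=10 v=9: → [9,12); WM=11
i=10 t=13 v=2: → [12,15); WM=11
i=11 t=7 v=7: DROP (t<11-1); WM=13; [9,12) fires=3
i=12 t=14 v=7: → [12,15); WM=13
i=13 t=12 v=6: → [12,15); WM=14
i=14 t=15 v=6: → [15,18); WM=14
i=15 t=10 v=8: DROP (t<14-1); WM=15; [12,15) fires=3
i=16 t=18 v=6: → [18,21); WM=15
i=17 t=17 v=7: → [15,18); WM=18; [15,18) fires=2
i=18 t=20 v=7: → [18,21); WM=18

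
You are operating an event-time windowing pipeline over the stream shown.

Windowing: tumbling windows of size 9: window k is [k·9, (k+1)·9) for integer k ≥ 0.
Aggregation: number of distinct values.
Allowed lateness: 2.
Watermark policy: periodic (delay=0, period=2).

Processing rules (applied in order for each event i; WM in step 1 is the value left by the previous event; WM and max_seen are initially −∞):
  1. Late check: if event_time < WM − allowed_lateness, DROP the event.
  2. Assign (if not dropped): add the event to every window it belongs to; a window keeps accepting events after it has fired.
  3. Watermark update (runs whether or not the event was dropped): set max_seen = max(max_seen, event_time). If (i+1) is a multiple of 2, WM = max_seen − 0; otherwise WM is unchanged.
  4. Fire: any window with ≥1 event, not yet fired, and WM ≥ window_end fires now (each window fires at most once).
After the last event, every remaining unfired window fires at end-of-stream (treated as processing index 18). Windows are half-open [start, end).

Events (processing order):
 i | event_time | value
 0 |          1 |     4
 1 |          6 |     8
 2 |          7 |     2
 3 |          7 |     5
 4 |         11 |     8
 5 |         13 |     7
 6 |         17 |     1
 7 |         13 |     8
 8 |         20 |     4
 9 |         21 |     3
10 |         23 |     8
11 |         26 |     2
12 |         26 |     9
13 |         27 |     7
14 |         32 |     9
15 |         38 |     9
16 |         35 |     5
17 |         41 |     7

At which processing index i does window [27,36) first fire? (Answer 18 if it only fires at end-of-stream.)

15

i=0 t=1 v=4: → [0,9); WM=−∞
i=1 t=6 v=8: → [0,9); WM=6
i=2 t=7 v=2: → [0,9); WM=6
i=3 t=7 v=5: → [0,9); WM=7
i=4 t=11 v=8: → [9,18); WM=7
i=5 t=13 v=7: → [9,18); WM=13; [0,9) fires=4
i=6 t=17 v=1: → [9,18); WM=13
i=7 t=13 v=8: → [9,18); WM=17
i=8 t=20 v=4: → [18,27); WM=17
i=9 t=21 v=3: → [18,27); WM=21; [9,18) fires=3
i=10 t=23 v=8: → [18,27); WM=21
i=11 t=26 v=2: → [18,27); WM=26
i=12 t=26 v=9: → [18,27); WM=26
i=13 t=27 v=7: → [27,36); WM=27; [18,27) fires=5
i=14 t=32 v=9: → [27,36); WM=27
i=15 t=38 v=9: → [36,45); WM=38; [27,36) fires=2
i=16 t=35 v=5: DROP (t<38-2); WM=38
i=17 t=41 v=7: → [36,45); WM=41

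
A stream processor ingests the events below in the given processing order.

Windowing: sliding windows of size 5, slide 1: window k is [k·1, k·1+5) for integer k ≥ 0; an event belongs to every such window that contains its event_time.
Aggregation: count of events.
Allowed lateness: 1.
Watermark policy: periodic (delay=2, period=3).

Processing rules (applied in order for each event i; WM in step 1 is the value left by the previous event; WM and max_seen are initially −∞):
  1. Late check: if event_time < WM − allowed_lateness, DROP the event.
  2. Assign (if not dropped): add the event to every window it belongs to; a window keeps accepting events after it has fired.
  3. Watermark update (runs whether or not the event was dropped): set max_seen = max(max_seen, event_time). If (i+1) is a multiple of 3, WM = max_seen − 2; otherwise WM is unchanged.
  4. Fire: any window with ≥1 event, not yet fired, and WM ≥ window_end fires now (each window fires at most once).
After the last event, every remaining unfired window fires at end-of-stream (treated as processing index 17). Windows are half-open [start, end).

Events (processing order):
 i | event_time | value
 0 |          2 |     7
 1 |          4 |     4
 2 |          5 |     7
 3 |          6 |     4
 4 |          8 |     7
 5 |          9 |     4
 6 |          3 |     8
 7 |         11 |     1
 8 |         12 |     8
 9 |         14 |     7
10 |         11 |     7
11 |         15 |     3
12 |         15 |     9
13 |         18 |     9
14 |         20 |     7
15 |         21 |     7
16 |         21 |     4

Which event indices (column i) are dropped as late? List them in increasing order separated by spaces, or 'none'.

6

i=0 t=2 v=7: → [2,7),[1,6),[0,5); WM=−∞
i=1 t=4 v=4: → [4,9),[3,8),[2,7),[1,6),[0,5); WM=−∞
i=2 t=5 v=7: → [5,10),[4,9),[3,8),[2,7),[1,6); WM=3
i=3 t=6 v=4: → [6,11),[5,10),[4,9),[3,8),[2,7); WM=3
i=4 t=8 v=7: → [8,13),[7,12),[6,11),[5,10),[4,9); WM=3
i=5 t=9 v=4: → [9,14),[8,13),[7,12),[6,11),[5,10); WM=7; [0,5) fires=2 [1,6) fires=3 [2,7) fires=4
i=6 t=3 v=8: DROP (t<7-1); WM=7
i=7 t=11 v=1: → [11,16),[10,15),[9,14),[8,13),[7,12); WM=7
i=8 t=12 v=8: → [12,17),[11,16),[10,15),[9,14),[8,13); WM=10; [3,8) fires=3 [4,9) fires=4 [5,10) fires=4
i=9 t=14 v=7: → [14,19),[13,18),[12,17),[11,16),[10,15); WM=10
i=10 t=11 v=7: → [11,16),[10,15),[9,14),[8,13),[7,12); WM=10
i=11 t=15 v=3: → [15,20),[14,19),[13,18),[12,17),[11,16); WM=13; [6,11) fires=3 [7,12) fires=4 [8,13) fires=5
i=12 t=15 v=9: → [15,20),[14,19),[13,18),[12,17),[11,16); WM=13
i=13 t=18 v=9: → [18,23),[17,22),[16,21),[15,20),[14,19); WM=13
i=14 t=20 v=7: → [20,25),[19,24),[18,23),[17,22),[16,21); WM=18; [9,14) fires=4 [10,15) fires=4 [11,16) fires=6 [12,17) fires=4 [13,18) fires=3
i=15 t=21 v=7: → [21,26),[20,25),[19,24),[18,23),[17,22); WM=18
i=16 t=21 v=4: → [21,26),[20,25),[19,24),[18,23),[17,22); WM=18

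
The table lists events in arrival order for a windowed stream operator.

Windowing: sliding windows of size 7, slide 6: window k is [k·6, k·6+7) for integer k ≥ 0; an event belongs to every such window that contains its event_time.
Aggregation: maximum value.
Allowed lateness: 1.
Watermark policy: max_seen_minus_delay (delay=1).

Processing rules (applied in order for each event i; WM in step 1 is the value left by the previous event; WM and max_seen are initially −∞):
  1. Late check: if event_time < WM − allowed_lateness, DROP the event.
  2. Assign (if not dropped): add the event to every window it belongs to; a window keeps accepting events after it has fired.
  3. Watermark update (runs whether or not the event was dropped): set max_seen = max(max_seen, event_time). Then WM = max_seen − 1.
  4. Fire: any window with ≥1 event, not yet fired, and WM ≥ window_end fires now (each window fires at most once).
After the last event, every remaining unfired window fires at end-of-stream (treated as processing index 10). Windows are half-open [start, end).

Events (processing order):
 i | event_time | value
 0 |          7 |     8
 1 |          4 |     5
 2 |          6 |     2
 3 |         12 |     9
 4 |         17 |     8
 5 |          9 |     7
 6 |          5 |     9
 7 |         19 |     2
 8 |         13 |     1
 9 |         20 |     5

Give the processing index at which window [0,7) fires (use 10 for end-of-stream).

3

i=0 t=7 v=8: → [6,13); WM=6
i=1 t=4 v=5: DROP (t<6-1); WM=6
i=2 t=6 v=2: → [6,13),[0,7); WM=6
i=3 t=12 v=9: → [12,19),[6,13); WM=11; [0,7) fires=2
i=4 t=17 v=8: → [12,19); WM=16; [6,13) fires=9
i=5 t=9 v=7: DROP (t<16-1); WM=16
i=6 t=5 v=9: DROP (t<16-1); WM=16
i=7 t=19 v=2: → [18,25); WM=18
i=8 t=13 v=1: DROP (t<18-1); WM=18
i=9 t=20 v=5: → [18,25); WM=19; [12,19) fires=9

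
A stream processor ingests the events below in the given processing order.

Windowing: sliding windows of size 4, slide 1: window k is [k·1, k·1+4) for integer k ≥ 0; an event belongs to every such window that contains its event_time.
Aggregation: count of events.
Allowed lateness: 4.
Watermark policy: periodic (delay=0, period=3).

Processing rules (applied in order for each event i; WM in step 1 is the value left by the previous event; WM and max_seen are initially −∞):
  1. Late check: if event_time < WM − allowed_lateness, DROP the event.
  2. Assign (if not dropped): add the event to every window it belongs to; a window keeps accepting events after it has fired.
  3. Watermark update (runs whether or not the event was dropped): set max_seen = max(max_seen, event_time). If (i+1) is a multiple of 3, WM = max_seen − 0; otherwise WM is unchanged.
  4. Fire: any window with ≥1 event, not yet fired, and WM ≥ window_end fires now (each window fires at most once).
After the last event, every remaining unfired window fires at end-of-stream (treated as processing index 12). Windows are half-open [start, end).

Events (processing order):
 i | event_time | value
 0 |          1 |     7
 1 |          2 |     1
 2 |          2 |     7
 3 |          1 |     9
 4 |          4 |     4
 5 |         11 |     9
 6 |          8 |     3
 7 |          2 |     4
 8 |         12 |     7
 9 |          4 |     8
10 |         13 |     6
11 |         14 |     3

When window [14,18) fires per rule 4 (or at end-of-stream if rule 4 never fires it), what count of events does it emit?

1

i=0 t=1 v=7: → [1,5),[0,4); WM=−∞
i=1 t=2 v=1: → [2,6),[1,5),[0,4); WM=−∞
i=2 t=2 v=7: → [2,6),[1,5),[0,4); WM=2
i=3 t=1 v=9: → [1,5),[0,4); WM=2
i=4 t=4 v=4: → [4,8),[3,7),[2,6),[1,5); WM=2
i=5 t=11 v=9: → [11,15),[10,14),[9,13),[8,12); WM=11; [0,4) fires=4 [1,5) fires=5 [2,6) fires=3 [3,7) fires=1 [4,8) fires=1
i=6 t=8 v=3: → [8,12),[7,11),[6,10),[5,9); WM=11; [5,9) fires=1 [6,10) fires=1 [7,11) fires=1
i=7 t=2 v=4: DROP (t<11-4); WM=11
i=8 t=12 v=7: → [12,16),[11,15),[10,14),[9,13); WM=12; [8,12) fires=2
i=9 t=4 v=8: DROP (t<12-4); WM=12
i=10 t=13 v=6: → [13,17),[12,16),[11,15),[10,14); WM=12
i=11 t=14 v=3: → [14,18),[13,17),[12,16),[11,15); WM=14; [9,13) fires=2 [10,14) fires=3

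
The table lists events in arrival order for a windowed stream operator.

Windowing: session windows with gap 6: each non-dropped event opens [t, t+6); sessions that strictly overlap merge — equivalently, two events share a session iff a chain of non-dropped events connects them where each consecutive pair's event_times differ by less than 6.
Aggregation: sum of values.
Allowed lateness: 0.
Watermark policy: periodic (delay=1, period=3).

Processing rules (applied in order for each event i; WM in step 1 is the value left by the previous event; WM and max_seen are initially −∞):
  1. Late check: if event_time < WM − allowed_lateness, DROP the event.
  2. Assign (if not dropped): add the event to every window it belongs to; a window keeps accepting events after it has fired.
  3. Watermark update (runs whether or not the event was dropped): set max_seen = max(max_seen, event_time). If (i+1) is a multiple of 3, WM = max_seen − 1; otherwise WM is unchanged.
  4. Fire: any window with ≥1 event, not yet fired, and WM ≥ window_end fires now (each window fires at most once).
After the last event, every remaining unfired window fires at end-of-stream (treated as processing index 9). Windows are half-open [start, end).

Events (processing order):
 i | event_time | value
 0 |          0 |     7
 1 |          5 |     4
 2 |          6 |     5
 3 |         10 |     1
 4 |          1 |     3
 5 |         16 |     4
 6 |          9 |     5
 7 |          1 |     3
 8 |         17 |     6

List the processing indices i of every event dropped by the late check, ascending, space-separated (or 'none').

4 6 7

i=0 t=0 v=7: → [0,6); WM=−∞
i=1 t=5 v=4: → [0,11); WM=−∞
i=2 t=6 v=5: → [0,12); WM=5
i=3 t=10 v=1: → [0,16); WM=5
i=4 t=1 v=3: DROP (t<5-0); WM=5
i=5 t=16 v=4: → [16,22); WM=15
i=6 t=9 v=5: DROP (t<15-0); WM=15
i=7 t=1 v=3: DROP (t<15-0); WM=15
i=8 t=17 v=6: → [16,23); WM=16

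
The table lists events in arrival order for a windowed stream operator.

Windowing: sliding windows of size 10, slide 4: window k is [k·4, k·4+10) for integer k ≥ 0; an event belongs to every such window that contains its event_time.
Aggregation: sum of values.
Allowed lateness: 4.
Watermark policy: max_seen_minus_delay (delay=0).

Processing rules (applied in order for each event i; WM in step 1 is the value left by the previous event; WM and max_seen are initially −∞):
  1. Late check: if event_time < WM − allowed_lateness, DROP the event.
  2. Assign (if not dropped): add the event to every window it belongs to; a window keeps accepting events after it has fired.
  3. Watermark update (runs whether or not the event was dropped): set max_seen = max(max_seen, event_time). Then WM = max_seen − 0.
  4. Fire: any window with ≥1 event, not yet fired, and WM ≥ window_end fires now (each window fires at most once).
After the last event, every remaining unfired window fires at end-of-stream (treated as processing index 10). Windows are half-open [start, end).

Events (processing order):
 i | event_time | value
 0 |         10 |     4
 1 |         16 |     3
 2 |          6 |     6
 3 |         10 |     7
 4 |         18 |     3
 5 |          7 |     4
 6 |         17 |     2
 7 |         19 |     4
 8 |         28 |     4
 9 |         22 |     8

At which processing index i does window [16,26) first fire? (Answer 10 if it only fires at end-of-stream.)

8

i=0 t=10 v=4: → [8,18),[4,14); WM=10
i=1 t=16 v=3: → [16,26),[12,22),[8,18); WM=16; [4,14) fires=4
i=2 t=6 v=6: DROP (t<16-4); WM=16
i=3 t=10 v=7: DROP (t<16-4); WM=16
i=4 t=18 v=3: → [16,26),[12,22); WM=18; [8,18) fires=7
i=5 t=7 v=4: DROP (t<18-4); WM=18
i=6 t=17 v=2: → [16,26),[12,22),[8,18); WM=18
i=7 t=19 v=4: → [16,26),[12,22); WM=19
i=8 t=28 v=4: → [28,38),[24,34),[20,30); WM=28; [12,22) fires=12 [16,26) fires=12
i=9 t=22 v=8: DROP (t<28-4); WM=28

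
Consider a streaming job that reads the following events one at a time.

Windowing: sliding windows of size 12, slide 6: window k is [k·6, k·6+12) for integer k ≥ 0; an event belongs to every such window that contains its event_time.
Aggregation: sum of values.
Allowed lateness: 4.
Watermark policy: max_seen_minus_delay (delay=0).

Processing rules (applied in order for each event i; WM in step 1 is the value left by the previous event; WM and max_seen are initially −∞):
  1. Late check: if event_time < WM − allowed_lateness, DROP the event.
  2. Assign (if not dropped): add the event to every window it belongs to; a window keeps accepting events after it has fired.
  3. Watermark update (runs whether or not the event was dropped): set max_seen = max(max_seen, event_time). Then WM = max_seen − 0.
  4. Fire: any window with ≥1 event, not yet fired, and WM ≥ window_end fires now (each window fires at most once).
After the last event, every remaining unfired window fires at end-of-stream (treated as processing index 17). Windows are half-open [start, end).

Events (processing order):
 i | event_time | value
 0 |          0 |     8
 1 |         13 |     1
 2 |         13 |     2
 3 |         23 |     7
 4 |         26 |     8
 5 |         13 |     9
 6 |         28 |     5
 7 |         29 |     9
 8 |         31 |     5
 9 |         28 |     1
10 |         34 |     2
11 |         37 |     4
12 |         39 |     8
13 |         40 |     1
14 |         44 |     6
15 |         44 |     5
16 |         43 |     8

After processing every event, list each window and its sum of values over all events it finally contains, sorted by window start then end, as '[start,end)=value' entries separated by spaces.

[0,12)=8 [6,18)=3 [12,24)=10 [18,30)=30 [24,36)=30 [30,42)=20 [36,48)=32 [42,54)=19

i=0 t=0 v=8: → [0,12); WM=0
i=1 t=13 v=1: → [12,24),[6,18); WM=13; [0,12) fires=8
i=2 t=13 v=2: → [12,24),[6,18); WM=13
i=3 t=23 v=7: → [18,30),[12,24); WM=23; [6,18) fires=3
i=4 t=26 v=8: → [24,36),[18,30); WM=26; [12,24) fires=10
i=5 t=13 v=9: DROP (t<26-4); WM=26
i=6 t=28 v=5: → [24,36),[18,30); WM=28
i=7 t=29 v=9: → [24,36),[18,30); WM=29
i=8 t=31 v=5: → [30,42),[24,36); WM=31; [18,30) fires=29
i=9 t=28 v=1: → [24,36),[18,30); WM=31
i=10 t=34 v=2: → [30,42),[24,36); WM=34
i=11 t=37 v=4: → [36,48),[30,42); WM=37; [24,36) fires=30
i=12 t=39 v=8: → [36,48),[30,42); WM=39
i=13 t=40 v=1: → [36,48),[30,42); WM=40
i=14 t=44 v=6: → [42,54),[36,48); WM=44; [30,42) fires=20
i=15 t=44 v=5: → [42,54),[36,48); WM=44
i=16 t=43 v=8: → [42,54),[36,48); WM=44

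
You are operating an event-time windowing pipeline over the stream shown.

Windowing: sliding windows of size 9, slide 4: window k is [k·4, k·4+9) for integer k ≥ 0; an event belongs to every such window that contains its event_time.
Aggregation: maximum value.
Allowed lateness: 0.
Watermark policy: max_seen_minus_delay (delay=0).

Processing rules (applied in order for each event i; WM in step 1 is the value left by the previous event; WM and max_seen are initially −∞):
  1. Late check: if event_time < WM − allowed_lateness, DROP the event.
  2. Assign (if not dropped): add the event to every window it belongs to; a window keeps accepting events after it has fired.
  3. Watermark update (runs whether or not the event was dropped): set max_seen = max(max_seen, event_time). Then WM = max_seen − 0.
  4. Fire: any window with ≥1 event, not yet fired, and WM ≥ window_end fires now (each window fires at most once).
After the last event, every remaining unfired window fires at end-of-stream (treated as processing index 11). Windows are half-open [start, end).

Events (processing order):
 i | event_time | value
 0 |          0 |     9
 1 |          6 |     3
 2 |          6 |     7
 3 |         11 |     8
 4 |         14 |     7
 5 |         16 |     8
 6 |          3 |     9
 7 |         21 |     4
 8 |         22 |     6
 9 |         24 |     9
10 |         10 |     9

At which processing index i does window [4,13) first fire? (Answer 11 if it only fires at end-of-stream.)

4

i=0 t=0 v=9: → [0,9); WM=0
i=1 t=6 v=3: → [4,13),[0,9); WM=6
i=2 t=6 v=7: → [4,13),[0,9); WM=6
i=3 t=11 v=8: → [8,17),[4,13); WM=11; [0,9) fires=9
i=4 t=14 v=7: → [12,21),[8,17); WM=14; [4,13) fires=8
i=5 t=16 v=8: → [16,25),[12,21),[8,17); WM=16
i=6 t=3 v=9: DROP (t<16-0); WM=16
i=7 t=21 v=4: → [20,29),[16,25); WM=21; [8,17) fires=8 [12,21) fires=8
i=8 t=22 v=6: → [20,29),[16,25); WM=22
i=9 t=24 v=9: → [24,33),[20,29),[16,25); WM=24
i=10 t=10 v=9: DROP (t<24-0); WM=24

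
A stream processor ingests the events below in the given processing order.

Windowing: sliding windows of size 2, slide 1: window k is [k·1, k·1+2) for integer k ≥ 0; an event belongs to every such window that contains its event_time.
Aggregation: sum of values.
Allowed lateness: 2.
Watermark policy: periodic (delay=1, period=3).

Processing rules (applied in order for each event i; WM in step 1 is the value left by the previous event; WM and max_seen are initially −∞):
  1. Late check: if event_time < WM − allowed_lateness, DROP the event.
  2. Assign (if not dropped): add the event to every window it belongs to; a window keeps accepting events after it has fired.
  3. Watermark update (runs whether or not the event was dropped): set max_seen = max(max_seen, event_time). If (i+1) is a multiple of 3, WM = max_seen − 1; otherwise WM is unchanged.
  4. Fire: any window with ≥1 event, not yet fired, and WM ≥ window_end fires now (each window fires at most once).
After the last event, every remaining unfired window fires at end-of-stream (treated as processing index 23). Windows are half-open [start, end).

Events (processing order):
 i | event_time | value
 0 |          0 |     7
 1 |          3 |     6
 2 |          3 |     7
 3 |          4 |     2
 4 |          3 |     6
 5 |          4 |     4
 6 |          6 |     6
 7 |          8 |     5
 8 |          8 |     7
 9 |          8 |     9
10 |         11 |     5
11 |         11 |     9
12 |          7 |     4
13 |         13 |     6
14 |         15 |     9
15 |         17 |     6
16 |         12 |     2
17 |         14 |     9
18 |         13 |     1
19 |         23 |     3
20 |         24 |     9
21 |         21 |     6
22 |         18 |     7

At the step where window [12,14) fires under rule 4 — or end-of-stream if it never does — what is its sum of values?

i=0 t=0 v=7: → [0,2); WM=−∞
i=1 t=3 v=6: → [3,5),[2,4); WM=−∞
i=2 t=3 v=7: → [3,5),[2,4); WM=2; [0,2) fires=7
i=3 t=4 v=2: → [4,6),[3,5); WM=2
i=4 t=3 v=6: → [3,5),[2,4); WM=2
i=5 t=4 v=4: → [4,6),[3,5); WM=3
i=6 t=6 v=6: → [6,8),[5,7); WM=3
i=7 t=8 v=5: → [8,10),[7,9); WM=3
i=8 t=8 v=7: → [8,10),[7,9); WM=7; [2,4) fires=19 [3,5) fires=25 [4,6) fires=6 [5,7) fires=6
i=9 t=8 v=9: → [8,10),[7,9); WM=7
i=10 t=11 v=5: → [11,13),[10,12); WM=7
i=11 t=11 v=9: → [11,13),[10,12); WM=10; [6,8) fires=6 [7,9) fires=21 [8,10) fires=21
i=12 t=7 v=4: DROP (t<10-2); WM=10
i=13 t=13 v=6: → [13,15),[12,14); WM=10
i=14 t=15 v=9: → [15,17),[14,16); WM=14; [10,12) fires=14 [11,13) fires=14 [12,14) fires=6
i=15 t=17 v=6: → [17,19),[16,18); WM=14
i=16 t=12 v=2: → [12,14),[11,13); WM=14
i=17 t=14 v=9: → [14,16),[13,15); WM=16; [13,15) fires=15 [14,16) fires=18
i=18 t=13 v=1: DROP (t<16-2); WM=16
i=19 t=23 v=3: → [23,25),[22,24); WM=16
i=20 t=24 v=9: → [24,26),[23,25); WM=23; [15,17) fires=9 [16,18) fires=6 [17,19) fires=6
i=21 t=21 v=6: → [21,23),[20,22); WM=23; [20,22) fires=6 [21,23) fires=6
i=22 t=18 v=7: DROP (t<23-2); WM=23

6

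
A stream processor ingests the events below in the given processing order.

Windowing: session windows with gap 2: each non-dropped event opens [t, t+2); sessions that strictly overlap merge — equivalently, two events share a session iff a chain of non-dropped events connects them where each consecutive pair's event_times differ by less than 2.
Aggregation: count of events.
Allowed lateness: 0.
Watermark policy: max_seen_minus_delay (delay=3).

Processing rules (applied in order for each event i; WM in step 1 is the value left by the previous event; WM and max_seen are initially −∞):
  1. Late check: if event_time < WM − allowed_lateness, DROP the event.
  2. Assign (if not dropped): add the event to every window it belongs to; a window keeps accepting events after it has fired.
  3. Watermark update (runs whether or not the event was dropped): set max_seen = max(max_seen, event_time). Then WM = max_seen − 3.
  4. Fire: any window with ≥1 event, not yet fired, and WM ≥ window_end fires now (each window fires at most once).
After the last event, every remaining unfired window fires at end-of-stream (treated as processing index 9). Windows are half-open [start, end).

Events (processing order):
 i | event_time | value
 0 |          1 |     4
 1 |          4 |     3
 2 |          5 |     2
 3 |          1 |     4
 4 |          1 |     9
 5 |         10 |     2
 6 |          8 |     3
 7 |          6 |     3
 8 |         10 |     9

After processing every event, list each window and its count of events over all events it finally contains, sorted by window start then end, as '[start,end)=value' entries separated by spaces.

[1,3)=1 [4,7)=2 [8,10)=1 [10,12)=2

i=0 t=1 v=4: → [1,3); WM=-2
i=1 t=4 v=3: → [4,6); WM=1
i=2 t=5 v=2: → [4,7); WM=2
i=3 t=1 v=4: DROP (t<2-0); WM=2
i=4 t=1 v=9: DROP (t<2-0); WM=2
i=5 t=10 v=2: → [10,12); WM=7
i=6 t=8 v=3: → [8,10); WM=7
i=7 t=6 v=3: DROP (t<7-0); WM=7
i=8 t=10 v=9: → [10,12); WM=7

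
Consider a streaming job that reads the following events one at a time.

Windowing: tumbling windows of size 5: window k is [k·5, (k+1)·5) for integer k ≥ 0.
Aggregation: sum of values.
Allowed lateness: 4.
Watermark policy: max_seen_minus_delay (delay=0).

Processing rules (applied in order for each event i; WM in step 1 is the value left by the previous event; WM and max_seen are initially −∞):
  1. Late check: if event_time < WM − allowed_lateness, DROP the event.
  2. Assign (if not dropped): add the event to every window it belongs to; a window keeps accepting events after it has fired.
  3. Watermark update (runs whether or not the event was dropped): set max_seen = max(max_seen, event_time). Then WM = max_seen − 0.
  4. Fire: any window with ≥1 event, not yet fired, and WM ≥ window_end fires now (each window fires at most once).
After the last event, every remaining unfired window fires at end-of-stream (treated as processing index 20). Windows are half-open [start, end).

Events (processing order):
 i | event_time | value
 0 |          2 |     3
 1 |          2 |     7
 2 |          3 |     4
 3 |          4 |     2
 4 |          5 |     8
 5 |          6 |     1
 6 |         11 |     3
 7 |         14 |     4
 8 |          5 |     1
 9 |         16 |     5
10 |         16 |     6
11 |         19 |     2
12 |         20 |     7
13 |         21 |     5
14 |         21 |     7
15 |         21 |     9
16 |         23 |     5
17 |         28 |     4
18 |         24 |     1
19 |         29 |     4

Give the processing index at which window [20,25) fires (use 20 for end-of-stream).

i=0 t=2 v=3: → [0,5); WM=2
i=1 t=2 v=7: → [0,5); WM=2
i=2 t=3 v=4: → [0,5); WM=3
i=3 t=4 v=2: → [0,5); WM=4
i=4 t=5 v=8: → [5,10); WM=5; [0,5) fires=16
i=5 t=6 v=1: → [5,10); WM=6
i=6 t=11 v=3: → [10,15); WM=11; [5,10) fires=9
i=7 t=14 v=4: → [10,15); WM=14
i=8 t=5 v=1: DROP (t<14-4); WM=14
i=9 t=16 v=5: → [15,20); WM=16; [10,15) fires=7
i=10 t=16 v=6: → [15,20); WM=16
i=11 t=19 v=2: → [15,20); WM=19
i=12 t=20 v=7: → [20,25); WM=20; [15,20) fires=13
i=13 t=21 v=5: → [20,25); WM=21
i=14 t=21 v=7: → [20,25); WM=21
i=15 t=21 v=9: → [20,25); WM=21
i=16 t=23 v=5: → [20,25); WM=23
i=17 t=28 v=4: → [25,30); WM=28; [20,25) fires=33
i=18 t=24 v=1: → [20,25); WM=28
i=19 t=29 v=4: → [25,30); WM=29

17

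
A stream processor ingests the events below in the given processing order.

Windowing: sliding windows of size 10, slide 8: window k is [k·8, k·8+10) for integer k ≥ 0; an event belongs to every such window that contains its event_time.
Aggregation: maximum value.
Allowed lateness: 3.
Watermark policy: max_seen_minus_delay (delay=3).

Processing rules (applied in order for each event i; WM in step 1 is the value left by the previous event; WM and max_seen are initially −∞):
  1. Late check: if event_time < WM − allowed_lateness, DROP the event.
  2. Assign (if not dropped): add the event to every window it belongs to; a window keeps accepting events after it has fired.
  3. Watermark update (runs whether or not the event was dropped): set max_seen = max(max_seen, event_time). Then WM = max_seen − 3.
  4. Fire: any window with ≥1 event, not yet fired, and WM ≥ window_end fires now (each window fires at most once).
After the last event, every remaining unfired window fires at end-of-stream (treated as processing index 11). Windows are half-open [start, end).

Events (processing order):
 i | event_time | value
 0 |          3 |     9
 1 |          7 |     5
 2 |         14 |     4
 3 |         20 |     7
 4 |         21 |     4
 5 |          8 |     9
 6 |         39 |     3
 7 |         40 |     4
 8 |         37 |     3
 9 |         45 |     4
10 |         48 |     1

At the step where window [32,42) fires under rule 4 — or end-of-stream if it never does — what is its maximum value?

i=0 t=3 v=9: → [0,10); WM=0
i=1 t=7 v=5: → [0,10); WM=4
i=2 t=14 v=4: → [8,18); WM=11; [0,10) fires=9
i=3 t=20 v=7: → [16,26); WM=17
i=4 t=21 v=4: → [16,26); WM=18; [8,18) fires=4
i=5 t=8 v=9: DROP (t<18-3); WM=18
i=6 t=39 v=3: → [32,42); WM=36; [16,26) fires=7
i=7 t=40 v=4: → [40,50),[32,42); WM=37
i=8 t=37 v=3: → [32,42); WM=37
i=9 t=45 v=4: → [40,50); WM=42; [32,42) fires=4
i=10 t=48 v=1: → [48,58),[40,50); WM=45

4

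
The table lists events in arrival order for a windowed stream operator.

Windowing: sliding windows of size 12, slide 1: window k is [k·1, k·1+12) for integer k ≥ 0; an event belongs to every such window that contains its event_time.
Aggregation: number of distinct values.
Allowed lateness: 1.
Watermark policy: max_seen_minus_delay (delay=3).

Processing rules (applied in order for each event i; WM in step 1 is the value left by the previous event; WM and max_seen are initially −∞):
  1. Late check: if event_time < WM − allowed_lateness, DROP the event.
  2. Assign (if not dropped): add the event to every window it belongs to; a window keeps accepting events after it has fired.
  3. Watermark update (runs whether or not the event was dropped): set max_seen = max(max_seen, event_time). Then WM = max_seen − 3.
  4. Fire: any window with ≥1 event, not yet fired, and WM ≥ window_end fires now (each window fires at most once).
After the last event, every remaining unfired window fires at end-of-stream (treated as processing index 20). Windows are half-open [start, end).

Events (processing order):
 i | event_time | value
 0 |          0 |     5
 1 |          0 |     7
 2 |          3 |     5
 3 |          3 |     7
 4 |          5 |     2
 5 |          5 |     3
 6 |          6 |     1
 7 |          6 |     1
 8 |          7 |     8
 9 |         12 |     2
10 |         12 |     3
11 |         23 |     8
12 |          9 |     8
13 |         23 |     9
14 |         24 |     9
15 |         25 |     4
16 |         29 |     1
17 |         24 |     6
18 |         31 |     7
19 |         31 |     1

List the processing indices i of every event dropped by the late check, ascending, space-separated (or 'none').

12 17

i=0 t=0 v=5: → [0,12); WM=-3
i=1 t=0 v=7: → [0,12); WM=-3
i=2 t=3 v=5: → [3,15),[2,14),[1,13),[0,12); WM=0
i=3 t=3 v=7: → [3,15),[2,14),[1,13),[0,12); WM=0
i=4 t=5 v=2: → [5,17),[4,16),[3,15),[2,14),[1,13),[0,12); WM=2
i=5 t=5 v=3: → [5,17),[4,16),[3,15),[2,14),[1,13),[0,12); WM=2
i=6 t=6 v=1: → [6,18),[5,17),[4,16),[3,15),[2,14),[1,13),[0,12); WM=3
i=7 t=6 v=1: → [6,18),[5,17),[4,16),[3,15),[2,14),[1,13),[0,12); WM=3
i=8 t=7 v=8: → [7,19),[6,18),[5,17),[4,16),[3,15),[2,14),[1,13),[0,12); WM=4
i=9 t=12 v=2: → [12,24),[11,23),[10,22),[9,21),[8,20),[7,19),[6,18),[5,17),[4,16),[3,15),[2,14),[1,13); WM=9
i=10 t=12 v=3: → [12,24),[11,23),[10,22),[9,21),[8,20),[7,19),[6,18),[5,17),[4,16),[3,15),[2,14),[1,13); WM=9
i=11 t=23 v=8: → [23,35),[22,34),[21,33),[20,32),[19,31),[18,30),[17,29),[16,28),[15,27),[14,26),[13,25),[12,24); WM=20; [0,12) fires=6 [1,13) fires=6 [2,14) fires=6 [3,15) fires=6 [4,16) fires=4 [5,17) fires=4 [6,18) fires=4 [7,19) fires=3 [8,20) fires=2
i=12 t=9 v=8: DROP (t<20-1); WM=20
i=13 t=23 v=9: → [23,35),[22,34),[21,33),[20,32),[19,31),[18,30),[17,29),[16,28),[15,27),[14,26),[13,25),[12,24); WM=20
i=14 t=24 v=9: → [24,36),[23,35),[22,34),[21,33),[20,32),[19,31),[18,30),[17,29),[16,28),[15,27),[14,26),[13,25); WM=21; [9,21) fires=2
i=15 t=25 v=4: → [25,37),[24,36),[23,35),[22,34),[21,33),[20,32),[19,31),[18,30),[17,29),[16,28),[15,27),[14,26); WM=22; [10,22) fires=2
i=16 t=29 v=1: → [29,41),[28,40),[27,39),[26,38),[25,37),[24,36),[23,35),[22,34),[21,33),[20,32),[19,31),[18,30); WM=26; [11,23) fires=2 [12,24) fires=4 [13,25) fires=2 [14,26) fires=3
i=17 t=24 v=6: DROP (t<26-1); WM=26
i=18 t=31 v=7: → [31,43),[30,42),[29,41),[28,40),[27,39),[26,38),[25,37),[24,36),[23,35),[22,34),[21,33),[20,32); WM=28; [15,27) fires=3 [16,28) fires=3
i=19 t=31 v=1: → [31,43),[30,42),[29,41),[28,40),[27,39),[26,38),[25,37),[24,36),[23,35),[22,34),[21,33),[20,32); WM=28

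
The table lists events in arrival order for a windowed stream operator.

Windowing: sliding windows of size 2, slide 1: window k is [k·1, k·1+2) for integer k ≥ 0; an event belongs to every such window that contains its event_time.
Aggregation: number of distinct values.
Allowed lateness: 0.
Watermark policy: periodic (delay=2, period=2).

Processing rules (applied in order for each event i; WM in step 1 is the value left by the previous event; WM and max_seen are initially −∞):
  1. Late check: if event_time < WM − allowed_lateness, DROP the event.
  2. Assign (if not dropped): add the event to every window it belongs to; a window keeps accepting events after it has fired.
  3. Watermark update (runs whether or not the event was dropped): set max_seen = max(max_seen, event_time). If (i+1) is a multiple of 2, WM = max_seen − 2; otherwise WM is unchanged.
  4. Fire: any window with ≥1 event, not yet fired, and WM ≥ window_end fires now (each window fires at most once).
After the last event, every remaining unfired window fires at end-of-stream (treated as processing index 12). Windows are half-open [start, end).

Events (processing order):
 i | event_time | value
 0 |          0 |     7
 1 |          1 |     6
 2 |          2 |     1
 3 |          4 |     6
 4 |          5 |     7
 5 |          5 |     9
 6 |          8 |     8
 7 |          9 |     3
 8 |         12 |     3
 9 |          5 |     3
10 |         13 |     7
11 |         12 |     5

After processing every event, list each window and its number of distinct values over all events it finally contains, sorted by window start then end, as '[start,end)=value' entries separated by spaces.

i=0 t=0 v=7: → [0,2); WM=−∞
i=1 t=1 v=6: → [1,3),[0,2); WM=-1
i=2 t=2 v=1: → [2,4),[1,3); WM=-1
i=3 t=4 v=6: → [4,6),[3,5); WM=2; [0,2) fires=2
i=4 t=5 v=7: → [5,7),[4,6); WM=2
i=5 t=5 v=9: → [5,7),[4,6); WM=3; [1,3) fires=2
i=6 t=8 v=8: → [8,10),[7,9); WM=3
i=7 t=9 v=3: → [9,11),[8,10); WM=7; [2,4) fires=1 [3,5) fires=1 [4,6) fires=3 [5,7) fires=2
i=8 t=12 v=3: → [12,14),[11,13); WM=7
i=9 t=5 v=3: DROP (t<7-0); WM=10; [7,9) fires=1 [8,10) fires=2
i=10 t=13 v=7: → [13,15),[12,14); WM=10
i=11 t=12 v=5: → [12,14),[11,13); WM=11; [9,11) fires=1

[0,2)=2 [1,3)=2 [2,4)=1 [3,5)=1 [4,6)=3 [5,7)=2 [7,9)=1 [8,10)=2 [9,11)=1 [11,13)=2 [12,14)=3 [13,15)=1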